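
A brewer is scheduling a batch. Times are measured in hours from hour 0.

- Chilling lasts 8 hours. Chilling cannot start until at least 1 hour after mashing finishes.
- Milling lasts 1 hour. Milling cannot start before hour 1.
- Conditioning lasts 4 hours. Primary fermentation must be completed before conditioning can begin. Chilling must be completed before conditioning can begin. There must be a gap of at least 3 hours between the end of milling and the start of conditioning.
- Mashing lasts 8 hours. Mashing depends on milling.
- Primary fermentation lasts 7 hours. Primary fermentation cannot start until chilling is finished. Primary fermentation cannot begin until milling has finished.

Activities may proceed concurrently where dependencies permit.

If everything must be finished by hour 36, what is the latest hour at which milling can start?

7

Nothing follows conditioning; the deadline of hour 36 is its only limit. It must start by 36 − 4 = hour 32.
Since conditioning (must start by hour 32) depends on it, primary fermentation must finish by hour 32. Backing off its 7-hour duration gives a latest start of hour 25.
Chilling must finish in time for primary fermentation (must start by hour 25); conditioning (must start by hour 32). The tightest is hour 25, so chilling must start by 25 − 8 = hour 17.
Mashing has to be done before chilling (must start by hour 17, minus 1-hour gap → hour 16). That means finishing by hour 16, i.e. starting by 16 − 8 = hour 8.
Milling has several dependents: mashing (must start by hour 8); primary fermentation (must start by hour 25); conditioning (must start by hour 32, minus 3-hour gap → hour 29). The earliest of those limits is hour 8, so milling must start by 8 − 1 = hour 7.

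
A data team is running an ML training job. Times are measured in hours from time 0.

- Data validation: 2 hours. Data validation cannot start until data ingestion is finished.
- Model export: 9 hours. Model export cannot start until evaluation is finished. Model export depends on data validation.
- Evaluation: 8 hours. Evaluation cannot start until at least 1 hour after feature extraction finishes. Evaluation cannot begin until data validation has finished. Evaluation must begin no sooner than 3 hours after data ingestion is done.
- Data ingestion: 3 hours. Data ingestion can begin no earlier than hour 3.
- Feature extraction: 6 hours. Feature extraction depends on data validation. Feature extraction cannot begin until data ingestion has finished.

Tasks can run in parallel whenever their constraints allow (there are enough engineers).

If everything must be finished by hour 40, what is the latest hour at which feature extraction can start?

Nothing follows model export; the deadline of hour 40 is its only limit. It must start by 40 − 9 = hour 31.
Evaluation feeds into model export (must start by hour 31); so evaluation must finish by hour 31 and therefore start by hour 23.
Since evaluation (must start by hour 23, minus 1-hour gap → hour 22) depends on it, feature extraction must finish by hour 22. Backing off its 6-hour duration gives a latest start of hour 16.

16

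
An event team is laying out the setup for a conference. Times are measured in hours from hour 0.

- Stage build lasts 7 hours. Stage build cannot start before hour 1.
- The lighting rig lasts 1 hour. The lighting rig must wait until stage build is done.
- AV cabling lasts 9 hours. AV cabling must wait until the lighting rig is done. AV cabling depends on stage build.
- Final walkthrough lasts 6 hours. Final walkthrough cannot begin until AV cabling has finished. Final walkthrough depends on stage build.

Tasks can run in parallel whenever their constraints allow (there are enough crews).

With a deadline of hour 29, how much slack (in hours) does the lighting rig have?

5

Stage build waits on its own release at hour 1, so it starts at hour 1 and finishes at 1 + 7 = hour 8.
After stage build (finishes hour 8), the lighting rig can start at hour 8 and finishes at hour 9.

Working backward from the deadline:
Final walkthrough must finish by hour 29; it takes 6 hours, so it must start by 29 − 6 = hour 23.
Since final walkthrough (must start by hour 23) depends on it, AV cabling must finish by hour 23. Backing off its 9-hour duration gives a latest start of hour 14.
Since AV cabling (must start by hour 14) depends on it, the lighting rig must finish by hour 14. Backing off its 1-hour duration gives a latest start of hour 13.
So the lighting rig can start as early as hour 8 and as late as hour 13, giving 13 − 8 = 5 hours of slack.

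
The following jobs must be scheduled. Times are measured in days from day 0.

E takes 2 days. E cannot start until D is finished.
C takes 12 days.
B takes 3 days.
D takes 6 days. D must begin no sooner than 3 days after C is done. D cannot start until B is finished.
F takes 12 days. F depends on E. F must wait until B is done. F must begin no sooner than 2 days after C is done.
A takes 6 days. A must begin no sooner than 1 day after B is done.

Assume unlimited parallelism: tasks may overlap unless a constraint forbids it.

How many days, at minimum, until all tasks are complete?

35

C can start immediately at day 0; it finishes at day 12.
B can start immediately at day 0; it finishes at day 3.
D needs all of C (finishes day 12, plus 3-day gap → day 15); B (finishes day 3). That puts its earliest start at day 15; it finishes at 15 + 6 = day 21.
E waits on D (finishes day 21), so it starts at day 21 and finishes at 21 + 2 = day 23.
F has to wait for E (finishes day 23); B (finishes day 3); C (finishes day 12, plus 2-day gap → day 14). The latest of these is day 23, so F runs day 23 to 23 + 12 = day 35.
After B (finishes day 3, plus 1-day gap → day 4), A can start at day 4 and finishes at day 10.
All tasks are finished once the last one completes. Finish times: A at 10, B at 3, C at 12, D at 21, E at 23, F at 35. The latest is day 35.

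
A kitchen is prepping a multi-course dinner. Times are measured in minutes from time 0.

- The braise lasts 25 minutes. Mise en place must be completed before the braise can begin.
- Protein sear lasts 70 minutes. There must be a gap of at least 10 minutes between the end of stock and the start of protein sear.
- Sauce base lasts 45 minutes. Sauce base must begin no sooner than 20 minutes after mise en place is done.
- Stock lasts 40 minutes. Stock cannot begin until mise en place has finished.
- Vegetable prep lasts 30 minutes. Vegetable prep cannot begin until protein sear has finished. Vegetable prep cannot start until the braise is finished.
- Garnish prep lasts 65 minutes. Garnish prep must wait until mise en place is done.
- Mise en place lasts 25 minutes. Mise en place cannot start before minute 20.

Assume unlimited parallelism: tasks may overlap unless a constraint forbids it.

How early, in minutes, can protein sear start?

95

Mise en place waits on its own release at minute 20, so it starts at minute 20 and finishes at 20 + 25 = minute 45.
After mise en place (finishes minute 45), stock can start at minute 45 and finishes at minute 85.
Protein sear waits on stock (finishes minute 85, plus 10-minute gap → minute 95), so the earliest it can start is minute 95.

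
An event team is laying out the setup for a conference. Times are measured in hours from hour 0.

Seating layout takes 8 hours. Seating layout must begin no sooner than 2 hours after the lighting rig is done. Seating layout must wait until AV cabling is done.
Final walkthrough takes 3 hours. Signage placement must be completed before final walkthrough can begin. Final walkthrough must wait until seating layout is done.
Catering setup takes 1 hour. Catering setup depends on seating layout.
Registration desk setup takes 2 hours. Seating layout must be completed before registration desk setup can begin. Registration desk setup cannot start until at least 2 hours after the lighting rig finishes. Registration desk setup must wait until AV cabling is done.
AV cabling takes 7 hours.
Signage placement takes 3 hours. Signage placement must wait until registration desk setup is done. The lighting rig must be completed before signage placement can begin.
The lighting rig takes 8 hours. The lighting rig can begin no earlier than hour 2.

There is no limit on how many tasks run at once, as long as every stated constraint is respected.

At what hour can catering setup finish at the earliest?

AV cabling has no prerequisites, so it starts at hour 0 and finishes at hour 7.
The lighting rig waits on its own release at hour 2, so it starts at hour 2 and finishes at 2 + 8 = hour 10.
Seating layout has to wait for the lighting rig (finishes hour 10, plus 2-hour gap → hour 12); AV cabling (finishes hour 7). The latest of these is hour 12, so seating layout runs hour 12 to 12 + 8 = hour 20.
Catering setup waits on seating layout (finishes hour 20), so it starts at hour 20 and finishes at 20 + 1 = hour 21.

21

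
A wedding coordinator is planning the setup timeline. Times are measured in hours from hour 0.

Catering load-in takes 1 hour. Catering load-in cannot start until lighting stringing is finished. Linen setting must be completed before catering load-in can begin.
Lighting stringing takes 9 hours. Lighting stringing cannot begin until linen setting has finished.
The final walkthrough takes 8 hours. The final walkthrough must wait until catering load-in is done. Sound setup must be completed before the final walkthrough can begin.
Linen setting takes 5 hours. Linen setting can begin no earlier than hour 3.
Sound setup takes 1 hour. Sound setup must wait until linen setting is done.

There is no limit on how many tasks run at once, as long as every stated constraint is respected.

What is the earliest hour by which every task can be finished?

26

After its own release at hour 3, linen setting can start at hour 3 and finishes at hour 8.
Sound setup cannot begin until linen setting (finishes hour 8). It runs from hour 8 to 8 + 1 = hour 9.
Lighting stringing cannot begin until linen setting (finishes hour 8). It runs from hour 8 to 8 + 9 = hour 17.
For catering load-in: lighting stringing (finishes hour 17); linen setting (finishes hour 8). Taking the maximum gives a start of hour 17, and it finishes at 17 + 1 = hour 18.
The final walkthrough has to wait for catering load-in (finishes hour 18); sound setup (finishes hour 9). The latest of these is hour 18, so the final walkthrough runs hour 18 to 18 + 8 = hour 26.
All tasks are finished once the last one completes. Finish times: Linen setting at 8, Lighting stringing at 17, Sound setup at 9, Catering load-in at 18, The final walkthrough at 26. The latest is hour 26.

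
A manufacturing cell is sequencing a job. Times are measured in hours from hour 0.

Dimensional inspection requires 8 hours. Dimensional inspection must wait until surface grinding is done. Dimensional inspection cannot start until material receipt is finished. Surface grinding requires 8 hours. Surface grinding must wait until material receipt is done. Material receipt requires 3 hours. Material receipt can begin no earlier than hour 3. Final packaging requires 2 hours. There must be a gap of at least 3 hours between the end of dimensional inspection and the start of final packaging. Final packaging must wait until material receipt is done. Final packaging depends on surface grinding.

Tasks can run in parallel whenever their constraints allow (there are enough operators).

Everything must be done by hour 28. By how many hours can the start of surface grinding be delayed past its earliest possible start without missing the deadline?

After its own release at hour 3, material receipt can start at hour 3 and finishes at hour 6.
After material receipt (finishes hour 6), surface grinding can start at hour 6 and finishes at hour 14.

Working backward from the deadline:
Final packaging must finish by hour 28; it takes 2 hours, so it must start by 28 − 2 = hour 26.
Dimensional inspection has to be done before final packaging (must start by hour 26, minus 3-hour gap → hour 23). That means finishing by hour 23, i.e. starting by 23 − 8 = hour 15.
Surface grinding must finish in time for dimensional inspection (must start by hour 15); final packaging (must start by hour 26). The tightest is hour 15, so surface grinding must start by 15 − 8 = hour 7.
So surface grinding can start as early as hour 6 and as late as hour 7, giving 7 − 6 = 1 hour of slack.

1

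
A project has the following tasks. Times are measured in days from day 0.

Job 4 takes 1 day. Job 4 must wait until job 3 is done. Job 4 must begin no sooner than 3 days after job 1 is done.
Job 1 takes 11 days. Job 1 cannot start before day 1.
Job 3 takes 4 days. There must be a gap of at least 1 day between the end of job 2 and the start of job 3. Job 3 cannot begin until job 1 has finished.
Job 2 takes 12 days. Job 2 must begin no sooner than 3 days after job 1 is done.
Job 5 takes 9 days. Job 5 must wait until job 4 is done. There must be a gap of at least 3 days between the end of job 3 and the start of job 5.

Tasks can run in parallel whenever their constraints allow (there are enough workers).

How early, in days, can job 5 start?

35

Job 1 waits on its own release at day 1, so it starts at day 1 and finishes at 1 + 11 = day 12.
Job 2 waits on job 1 (finishes day 12, plus 3-day gap → day 15), so it starts at day 15 and finishes at 15 + 12 = day 27.
Job 3 needs all of job 2 (finishes day 27, plus 1-day gap → day 28); job 1 (finishes day 12). That puts its earliest start at day 28; it finishes at 28 + 4 = day 32.
Job 4 cannot start until job 3 (finishes day 32); job 1 (finishes day 12, plus 3-day gap → day 15). The controlling bound is day 32, so job 4 finishes at 32 + 1 = day 33.
Job 5 waits on job 4 (finishes day 33); job 3 (finishes day 32, plus 3-day gap → day 35). The latest of these is day 35, which is the earliest job 5 can start.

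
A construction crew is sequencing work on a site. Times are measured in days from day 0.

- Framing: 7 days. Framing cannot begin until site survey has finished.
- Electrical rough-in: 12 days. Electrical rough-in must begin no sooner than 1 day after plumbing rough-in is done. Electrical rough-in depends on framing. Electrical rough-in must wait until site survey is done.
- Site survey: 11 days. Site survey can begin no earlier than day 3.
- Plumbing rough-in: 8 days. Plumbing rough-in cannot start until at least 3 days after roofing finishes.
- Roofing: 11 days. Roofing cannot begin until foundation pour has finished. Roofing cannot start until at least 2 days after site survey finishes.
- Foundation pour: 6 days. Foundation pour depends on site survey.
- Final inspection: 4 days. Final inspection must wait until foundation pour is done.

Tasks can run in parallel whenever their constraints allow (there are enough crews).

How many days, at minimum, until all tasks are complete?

55

Site survey cannot begin until its own release at day 3. It runs from day 3 to 3 + 11 = day 14.
After site survey (finishes day 14), framing can start at day 14 and finishes at day 21.
Foundation pour waits on site survey (finishes day 14), so it starts at day 14 and finishes at 14 + 6 = day 20.
Final inspection waits on foundation pour (finishes day 20), so it starts at day 20 and finishes at 20 + 4 = day 24.
Roofing cannot start until foundation pour (finishes day 20); site survey (finishes day 14, plus 2-day gap → day 16). The controlling bound is day 20, so roofing finishes at 20 + 11 = day 31.
After roofing (finishes day 31, plus 3-day gap → day 34), plumbing rough-in can start at day 34 and finishes at day 42.
For electrical rough-in: plumbing rough-in (finishes day 42, plus 1-day gap → day 43); framing (finishes day 21); site survey (finishes day 14). Taking the maximum gives a start of day 43, and it finishes at 43 + 12 = day 55.
All tasks are finished once the last one completes. Finish times: Site survey at 14, Foundation pour at 20, Framing at 21, Roofing at 31, Plumbing rough-in at 42, Electrical rough-in at 55, Final inspection at 24. The latest is day 55.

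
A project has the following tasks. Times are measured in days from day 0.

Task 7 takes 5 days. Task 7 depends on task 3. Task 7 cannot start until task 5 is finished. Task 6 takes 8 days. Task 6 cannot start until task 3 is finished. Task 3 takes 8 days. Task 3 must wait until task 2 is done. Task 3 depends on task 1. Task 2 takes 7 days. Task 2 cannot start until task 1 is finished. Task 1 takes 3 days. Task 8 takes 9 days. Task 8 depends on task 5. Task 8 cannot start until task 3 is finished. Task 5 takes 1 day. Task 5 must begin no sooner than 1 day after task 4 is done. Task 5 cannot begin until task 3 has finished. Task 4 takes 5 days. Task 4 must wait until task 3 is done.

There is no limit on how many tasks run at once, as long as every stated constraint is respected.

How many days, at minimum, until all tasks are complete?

34

Nothing blocks task 1, so it runs from day 0 to day 3.
Task 2 cannot begin until task 1 (finishes day 3). It runs from day 3 to 3 + 7 = day 10.
For task 3: task 2 (finishes day 10); task 1 (finishes day 3). Taking the maximum gives a start of day 10, and it finishes at 10 + 8 = day 18.
After task 3 (finishes day 18), task 6 can start at day 18 and finishes at day 26.
Task 4 cannot begin until task 3 (finishes day 18). It runs from day 18 to 18 + 5 = day 23.
Task 5 needs all of task 4 (finishes day 23, plus 1-day gap → day 24); task 3 (finishes day 18). That puts its earliest start at day 24; it finishes at 24 + 1 = day 25.
Task 8 needs all of task 5 (finishes day 25); task 3 (finishes day 18). That puts its earliest start at day 25; it finishes at 25 + 9 = day 34.
For task 7: task 3 (finishes day 18); task 5 (finishes day 25). Taking the maximum gives a start of day 25, and it finishes at 25 + 5 = day 30.
All tasks are finished once the last one completes. Finish times: Task 1 at 3, Task 2 at 10, Task 3 at 18, Task 4 at 23, Task 5 at 25, Task 6 at 26, Task 7 at 30, Task 8 at 34. The latest is day 34.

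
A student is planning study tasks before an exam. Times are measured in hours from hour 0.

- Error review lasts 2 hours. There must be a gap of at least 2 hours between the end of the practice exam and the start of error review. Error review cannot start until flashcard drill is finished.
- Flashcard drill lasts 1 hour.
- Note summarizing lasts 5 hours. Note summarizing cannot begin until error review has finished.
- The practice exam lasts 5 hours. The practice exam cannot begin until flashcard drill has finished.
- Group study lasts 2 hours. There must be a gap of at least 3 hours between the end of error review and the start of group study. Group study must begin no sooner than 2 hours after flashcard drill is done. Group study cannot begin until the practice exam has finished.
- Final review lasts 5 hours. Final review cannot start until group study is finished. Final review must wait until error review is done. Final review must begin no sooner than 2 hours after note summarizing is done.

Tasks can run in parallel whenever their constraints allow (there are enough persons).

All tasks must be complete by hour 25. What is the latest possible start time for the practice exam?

4

To finish by hour 25, final review (duration 5) must start no later than hour 20.
Group study feeds into final review (must start by hour 20); so group study must finish by hour 20 and therefore start by hour 18.
Since final review (must start by hour 20, minus 2-hour gap → hour 18) depends on it, note summarizing must finish by hour 18. Backing off its 5-hour duration gives a latest start of hour 13.
Error review has several dependents: group study (must start by hour 18, minus 3-hour gap → hour 15); note summarizing (must start by hour 13); final review (must start by hour 20). The earliest of those limits is hour 13, so error review must start by 13 − 2 = hour 11.
The practice exam has several dependents: error review (must start by hour 11, minus 2-hour gap → hour 9); group study (must start by hour 18). The earliest of those limits is hour 9, so the practice exam must start by 9 − 5 = hour 4.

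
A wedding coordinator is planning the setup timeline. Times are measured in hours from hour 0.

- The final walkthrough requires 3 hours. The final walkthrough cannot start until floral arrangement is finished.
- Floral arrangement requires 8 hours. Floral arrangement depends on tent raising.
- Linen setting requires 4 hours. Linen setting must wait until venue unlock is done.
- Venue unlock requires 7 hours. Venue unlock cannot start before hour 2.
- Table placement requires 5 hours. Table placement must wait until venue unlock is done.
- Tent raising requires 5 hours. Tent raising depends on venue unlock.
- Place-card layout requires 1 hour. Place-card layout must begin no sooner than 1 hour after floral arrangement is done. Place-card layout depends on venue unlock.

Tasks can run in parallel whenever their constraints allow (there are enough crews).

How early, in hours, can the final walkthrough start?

After its own release at hour 2, venue unlock can start at hour 2 and finishes at hour 9.
Tent raising waits on venue unlock (finishes hour 9), so it starts at hour 9 and finishes at 9 + 5 = hour 14.
After tent raising (finishes hour 14), floral arrangement can start at hour 14 and finishes at hour 22.
The final walkthrough waits on floral arrangement (finishes hour 22), so the earliest it can start is hour 22.

22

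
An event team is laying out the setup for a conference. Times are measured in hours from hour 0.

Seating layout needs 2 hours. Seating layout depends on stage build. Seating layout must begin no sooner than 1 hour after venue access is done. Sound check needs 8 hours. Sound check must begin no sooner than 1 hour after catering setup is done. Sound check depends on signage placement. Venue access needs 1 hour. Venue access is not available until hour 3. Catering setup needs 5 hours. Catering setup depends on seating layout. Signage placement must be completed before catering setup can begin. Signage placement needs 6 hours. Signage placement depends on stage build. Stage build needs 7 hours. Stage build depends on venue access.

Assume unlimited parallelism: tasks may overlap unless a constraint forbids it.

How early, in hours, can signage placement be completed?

17

Venue access waits on its own release at hour 3, so it starts at hour 3 and finishes at 3 + 1 = hour 4.
Stage build cannot begin until venue access (finishes hour 4). It runs from hour 4 to 4 + 7 = hour 11.
After stage build (finishes hour 11), signage placement can start at hour 11 and finishes at hour 17.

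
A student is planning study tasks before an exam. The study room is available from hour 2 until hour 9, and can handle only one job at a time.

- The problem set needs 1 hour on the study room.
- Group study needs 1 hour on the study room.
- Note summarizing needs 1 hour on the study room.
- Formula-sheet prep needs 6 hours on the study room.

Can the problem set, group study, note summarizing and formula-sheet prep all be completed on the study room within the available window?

The study room window is 9 − 2 = 7 hours.
Running back to back, the jobs need 1 + 1 + 1 + 6 = 9 hours on the study room.
Since 9 > 7, they cannot all fit.

No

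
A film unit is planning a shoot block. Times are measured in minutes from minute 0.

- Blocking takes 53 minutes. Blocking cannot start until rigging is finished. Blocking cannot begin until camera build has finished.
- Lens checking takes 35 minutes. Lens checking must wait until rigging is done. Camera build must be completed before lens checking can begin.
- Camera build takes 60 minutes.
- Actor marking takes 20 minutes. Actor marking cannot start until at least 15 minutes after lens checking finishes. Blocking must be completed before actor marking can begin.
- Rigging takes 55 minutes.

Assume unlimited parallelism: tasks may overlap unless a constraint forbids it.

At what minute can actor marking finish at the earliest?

Camera build has no prerequisites, so it starts at minute 0 and finishes at minute 60.
Rigging can start immediately at minute 0; it finishes at minute 55.
Blocking has to wait for rigging (finishes minute 55); camera build (finishes minute 60). The latest of these is minute 60, so blocking runs minute 60 to 60 + 53 = minute 113.
For lens checking: rigging (finishes minute 55); camera build (finishes minute 60). Taking the maximum gives a start of minute 60, and it finishes at 60 + 35 = minute 95.
Actor marking needs all of lens checking (finishes minute 95, plus 15-minute gap → minute 110); blocking (finishes minute 113). That puts its earliest start at minute 113; it finishes at 113 + 20 = minute 133.

133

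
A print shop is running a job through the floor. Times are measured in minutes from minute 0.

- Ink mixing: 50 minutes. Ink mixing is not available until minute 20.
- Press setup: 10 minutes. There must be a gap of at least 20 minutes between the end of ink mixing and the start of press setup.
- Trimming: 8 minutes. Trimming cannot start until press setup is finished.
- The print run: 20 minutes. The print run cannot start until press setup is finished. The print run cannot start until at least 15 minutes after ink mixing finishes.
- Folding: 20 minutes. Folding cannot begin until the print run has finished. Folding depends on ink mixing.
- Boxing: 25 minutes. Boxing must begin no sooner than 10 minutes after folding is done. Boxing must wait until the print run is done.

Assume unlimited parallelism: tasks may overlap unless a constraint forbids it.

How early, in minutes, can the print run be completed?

120

Ink mixing waits on its own release at minute 20, so it starts at minute 20 and finishes at 20 + 50 = minute 70.
Press setup cannot begin until ink mixing (finishes minute 70, plus 20-minute gap → minute 90). It runs from minute 90 to 90 + 10 = minute 100.
The print run cannot start until press setup (finishes minute 100); ink mixing (finishes minute 70, plus 15-minute gap → minute 85). The controlling bound is minute 100, so the print run finishes at 100 + 20 = minute 120.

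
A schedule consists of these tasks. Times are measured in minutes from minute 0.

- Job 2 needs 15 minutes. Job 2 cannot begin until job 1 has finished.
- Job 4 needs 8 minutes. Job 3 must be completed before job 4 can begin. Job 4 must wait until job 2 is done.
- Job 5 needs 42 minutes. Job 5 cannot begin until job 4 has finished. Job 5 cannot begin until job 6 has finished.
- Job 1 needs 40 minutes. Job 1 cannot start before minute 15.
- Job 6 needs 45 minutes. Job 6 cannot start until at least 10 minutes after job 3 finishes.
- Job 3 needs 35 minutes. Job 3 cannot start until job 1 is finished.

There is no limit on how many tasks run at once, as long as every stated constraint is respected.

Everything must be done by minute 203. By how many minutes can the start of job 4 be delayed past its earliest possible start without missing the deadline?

After its own release at minute 15, job 1 can start at minute 15 and finishes at minute 55.
Job 3 cannot begin until job 1 (finishes minute 55). It runs from minute 55 to 55 + 35 = minute 90.
After job 1 (finishes minute 55), job 2 can start at minute 55 and finishes at minute 70.
Job 4 has to wait for job 3 (finishes minute 90); job 2 (finishes minute 70). The latest of these is minute 90, so job 4 runs minute 90 to 90 + 8 = minute 98.

Working backward from the deadline:
Nothing follows job 5; the deadline of minute 203 is its only limit. It must start by 203 − 42 = minute 161.
Job 4 must finish before job 5 (must start by minute 161). With an 8-minute duration, job 4 must start by 161 − 8 = minute 153.
So job 4 can start as early as minute 90 and as late as minute 153, giving 153 − 90 = 63 minutes of slack.

63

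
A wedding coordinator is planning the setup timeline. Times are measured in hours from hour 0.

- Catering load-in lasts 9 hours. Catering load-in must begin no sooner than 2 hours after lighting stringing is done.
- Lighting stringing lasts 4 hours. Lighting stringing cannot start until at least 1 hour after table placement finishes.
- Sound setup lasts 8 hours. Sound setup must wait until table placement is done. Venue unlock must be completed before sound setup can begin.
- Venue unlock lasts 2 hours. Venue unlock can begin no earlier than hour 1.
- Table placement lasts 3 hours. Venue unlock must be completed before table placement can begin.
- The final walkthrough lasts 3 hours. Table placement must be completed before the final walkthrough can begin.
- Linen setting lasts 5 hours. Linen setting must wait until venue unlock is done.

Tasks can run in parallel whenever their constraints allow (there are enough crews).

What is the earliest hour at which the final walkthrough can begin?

Venue unlock cannot begin until its own release at hour 1. It runs from hour 1 to 1 + 2 = hour 3.
After venue unlock (finishes hour 3), table placement can start at hour 3 and finishes at hour 6.
The final walkthrough waits on table placement (finishes hour 6), so the earliest it can start is hour 6.

6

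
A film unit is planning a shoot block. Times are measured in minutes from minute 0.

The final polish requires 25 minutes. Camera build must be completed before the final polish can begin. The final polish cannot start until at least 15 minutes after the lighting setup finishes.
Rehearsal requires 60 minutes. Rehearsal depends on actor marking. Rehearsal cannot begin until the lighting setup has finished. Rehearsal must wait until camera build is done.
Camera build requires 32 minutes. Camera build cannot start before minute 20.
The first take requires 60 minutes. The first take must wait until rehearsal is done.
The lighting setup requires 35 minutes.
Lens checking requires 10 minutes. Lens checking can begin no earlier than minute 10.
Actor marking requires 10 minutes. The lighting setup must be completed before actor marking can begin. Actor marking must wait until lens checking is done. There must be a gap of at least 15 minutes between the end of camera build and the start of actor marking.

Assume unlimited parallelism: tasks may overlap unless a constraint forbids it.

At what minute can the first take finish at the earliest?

After its own release at minute 10, lens checking can start at minute 10 and finishes at minute 20.
After its own release at minute 20, camera build can start at minute 20 and finishes at minute 52.
The lighting setup has no prerequisites, so it starts at minute 0 and finishes at minute 35.
Actor marking cannot start until the lighting setup (finishes minute 35); lens checking (finishes minute 20); camera build (finishes minute 52, plus 15-minute gap → minute 67). The controlling bound is minute 67, so actor marking finishes at 67 + 10 = minute 77.
Rehearsal needs all of actor marking (finishes minute 77); the lighting setup (finishes minute 35); camera build (finishes minute 52). That puts its earliest start at minute 77; it finishes at 77 + 60 = minute 137.
The first take waits on rehearsal (finishes minute 137), so it starts at minute 137 and finishes at 137 + 60 = minute 197.

197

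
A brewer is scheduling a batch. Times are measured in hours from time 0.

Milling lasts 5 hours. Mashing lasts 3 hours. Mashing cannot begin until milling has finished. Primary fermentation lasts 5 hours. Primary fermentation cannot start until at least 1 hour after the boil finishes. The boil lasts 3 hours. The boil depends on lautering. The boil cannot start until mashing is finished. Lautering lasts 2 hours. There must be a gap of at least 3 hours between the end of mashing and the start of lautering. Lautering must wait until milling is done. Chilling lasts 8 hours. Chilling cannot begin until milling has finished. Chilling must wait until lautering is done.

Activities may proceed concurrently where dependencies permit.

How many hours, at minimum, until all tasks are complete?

22

Nothing blocks milling, so it runs from hour 0 to hour 5.
After milling (finishes hour 5), mashing can start at hour 5 and finishes at hour 8.
Lautering has to wait for mashing (finishes hour 8, plus 3-hour gap → hour 11); milling (finishes hour 5). The latest of these is hour 11, so lautering runs hour 11 to 11 + 2 = hour 13.
Chilling cannot start until milling (finishes hour 5); lautering (finishes hour 13). The controlling bound is hour 13, so chilling finishes at 13 + 8 = hour 21.
For the boil: lautering (finishes hour 13); mashing (finishes hour 8). Taking the maximum gives a start of hour 13, and it finishes at 13 + 3 = hour 16.
Primary fermentation cannot begin until the boil (finishes hour 16, plus 1-hour gap → hour 17). It runs from hour 17 to 17 + 5 = hour 22.
All tasks are finished once the last one completes. Finish times: Milling at 5, Mashing at 8, Lautering at 13, The boil at 16, Chilling at 21, Primary fermentation at 22. The latest is hour 22.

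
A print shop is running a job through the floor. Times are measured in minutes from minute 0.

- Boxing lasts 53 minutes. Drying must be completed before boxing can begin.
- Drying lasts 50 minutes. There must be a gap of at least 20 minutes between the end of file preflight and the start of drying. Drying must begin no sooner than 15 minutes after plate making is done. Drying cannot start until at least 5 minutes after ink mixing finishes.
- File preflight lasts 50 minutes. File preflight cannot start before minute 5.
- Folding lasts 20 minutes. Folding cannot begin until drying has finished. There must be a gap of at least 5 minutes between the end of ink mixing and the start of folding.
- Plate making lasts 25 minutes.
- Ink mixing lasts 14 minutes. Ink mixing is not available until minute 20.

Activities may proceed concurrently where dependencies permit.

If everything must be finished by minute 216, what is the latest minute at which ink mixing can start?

94

Folding has no dependents, so it just needs to finish by minute 216. Starting by 216 − 20 = minute 196 achieves that.
Nothing follows boxing; the deadline of minute 216 is its only limit. It must start by 216 − 53 = minute 163.
Drying has several dependents: folding (must start by minute 196); boxing (must start by minute 163). The earliest of those limits is minute 163, so drying must start by 163 − 50 = minute 113.
Ink mixing must finish in time for drying (must start by minute 113, minus 5-minute gap → minute 108); folding (must start by minute 196, minus 5-minute gap → minute 191). The tightest is minute 108, so ink mixing must start by 108 − 14 = minute 94.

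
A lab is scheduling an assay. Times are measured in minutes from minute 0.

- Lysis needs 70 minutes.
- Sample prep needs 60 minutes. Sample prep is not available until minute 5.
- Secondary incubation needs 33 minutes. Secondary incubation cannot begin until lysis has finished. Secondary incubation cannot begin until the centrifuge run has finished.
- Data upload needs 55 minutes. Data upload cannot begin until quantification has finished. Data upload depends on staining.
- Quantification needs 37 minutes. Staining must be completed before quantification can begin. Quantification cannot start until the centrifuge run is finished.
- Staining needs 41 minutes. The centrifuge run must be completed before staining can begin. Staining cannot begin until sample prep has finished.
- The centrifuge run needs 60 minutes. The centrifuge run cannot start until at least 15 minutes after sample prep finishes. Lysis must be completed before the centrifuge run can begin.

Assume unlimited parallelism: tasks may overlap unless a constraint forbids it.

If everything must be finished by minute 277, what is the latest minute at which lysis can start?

14

Data upload must finish by minute 277; it takes 55 minutes, so it must start by 277 − 55 = minute 222.
Quantification feeds into data upload (must start by minute 222); so quantification must finish by minute 222 and therefore start by minute 185.
Staining must finish in time for quantification (must start by minute 185); data upload (must start by minute 222). The tightest is minute 185, so staining must start by 185 − 41 = minute 144.
To finish by minute 277, secondary incubation (duration 33) must start no later than minute 244.
The centrifuge run has several dependents: staining (must start by minute 144); secondary incubation (must start by minute 244); quantification (must start by minute 185). The earliest of those limits is minute 144, so the centrifuge run must start by 144 − 60 = minute 84.
Lysis has several dependents: the centrifuge run (must start by minute 84); secondary incubation (must start by minute 244). The earliest of those limits is minute 84, so lysis must start by 84 − 70 = minute 14.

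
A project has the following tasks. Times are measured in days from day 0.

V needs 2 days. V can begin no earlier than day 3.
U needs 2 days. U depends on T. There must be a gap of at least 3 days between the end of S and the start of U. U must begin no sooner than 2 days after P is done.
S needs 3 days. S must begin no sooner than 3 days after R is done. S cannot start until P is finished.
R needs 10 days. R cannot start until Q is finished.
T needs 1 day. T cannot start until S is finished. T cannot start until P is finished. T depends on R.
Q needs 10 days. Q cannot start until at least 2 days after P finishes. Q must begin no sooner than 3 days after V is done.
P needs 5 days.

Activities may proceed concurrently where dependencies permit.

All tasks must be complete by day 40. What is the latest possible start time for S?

32

U must finish by day 40; it takes 2 days, so it must start by 40 − 2 = day 38.
T feeds into U (must start by day 38); so T must finish by day 38 and therefore start by day 37.
S has several dependents: T (must start by day 37); U (must start by day 38, minus 3-day gap → day 35). The earliest of those limits is day 35, so S must start by 35 − 3 = day 32.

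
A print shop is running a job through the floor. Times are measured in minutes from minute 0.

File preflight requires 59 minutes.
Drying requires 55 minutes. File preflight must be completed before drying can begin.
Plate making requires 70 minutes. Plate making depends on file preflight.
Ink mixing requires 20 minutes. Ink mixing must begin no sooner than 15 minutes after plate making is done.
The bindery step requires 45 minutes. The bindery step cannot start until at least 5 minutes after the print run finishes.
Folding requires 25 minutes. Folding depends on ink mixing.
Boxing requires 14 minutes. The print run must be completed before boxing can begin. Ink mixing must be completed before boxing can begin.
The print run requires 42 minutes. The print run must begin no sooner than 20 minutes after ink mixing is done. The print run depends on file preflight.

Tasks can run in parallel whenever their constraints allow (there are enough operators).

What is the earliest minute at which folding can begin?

Nothing blocks file preflight, so it runs from minute 0 to minute 59.
Plate making waits on file preflight (finishes minute 59), so it starts at minute 59 and finishes at 59 + 70 = minute 129.
Ink mixing waits on plate making (finishes minute 129, plus 15-minute gap → minute 144), so it starts at minute 144 and finishes at 144 + 20 = minute 164.
Folding waits on ink mixing (finishes minute 164), so the earliest it can start is minute 164.

164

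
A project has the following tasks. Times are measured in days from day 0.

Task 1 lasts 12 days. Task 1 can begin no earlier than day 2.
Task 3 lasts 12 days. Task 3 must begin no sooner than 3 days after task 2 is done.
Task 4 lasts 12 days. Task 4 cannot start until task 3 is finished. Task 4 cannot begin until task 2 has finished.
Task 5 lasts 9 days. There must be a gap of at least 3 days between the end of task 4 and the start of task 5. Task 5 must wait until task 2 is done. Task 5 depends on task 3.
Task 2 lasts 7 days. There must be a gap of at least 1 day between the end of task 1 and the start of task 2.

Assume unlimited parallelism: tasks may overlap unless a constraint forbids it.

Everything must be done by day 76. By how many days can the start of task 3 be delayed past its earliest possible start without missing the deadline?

15

After its own release at day 2, task 1 can start at day 2 and finishes at day 14.
Task 2 waits on task 1 (finishes day 14, plus 1-day gap → day 15), so it starts at day 15 and finishes at 15 + 7 = day 22.
After task 2 (finishes day 22, plus 3-day gap → day 25), task 3 can start at day 25 and finishes at day 37.

Working backward from the deadline:
Nothing follows task 5; the deadline of day 76 is its only limit. It must start by 76 − 9 = day 67.
Task 4 must finish before task 5 (must start by day 67, minus 3-day gap → day 64). With a 12-day duration, task 4 must start by 64 − 12 = day 52.
Task 3 has several dependents: task 4 (must start by day 52); task 5 (must start by day 67). The earliest of those limits is day 52, so task 3 must start by 52 − 12 = day 40.
So task 3 can start as early as day 25 and as late as day 40, giving 40 − 25 = 15 days of slack.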